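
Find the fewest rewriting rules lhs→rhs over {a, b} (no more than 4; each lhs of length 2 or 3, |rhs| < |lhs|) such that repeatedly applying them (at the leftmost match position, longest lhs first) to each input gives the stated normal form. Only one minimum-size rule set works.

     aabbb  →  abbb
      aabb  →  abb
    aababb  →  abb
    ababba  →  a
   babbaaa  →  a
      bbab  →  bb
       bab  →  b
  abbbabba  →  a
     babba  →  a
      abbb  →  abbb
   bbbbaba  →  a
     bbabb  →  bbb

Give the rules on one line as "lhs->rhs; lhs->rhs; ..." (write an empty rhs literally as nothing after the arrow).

  | aabbb => abbb
  | aabb => abb
  | aababb => ababb => abb
  | ababba => abba => aba => aa => a

aa->a; ba->a; bab->b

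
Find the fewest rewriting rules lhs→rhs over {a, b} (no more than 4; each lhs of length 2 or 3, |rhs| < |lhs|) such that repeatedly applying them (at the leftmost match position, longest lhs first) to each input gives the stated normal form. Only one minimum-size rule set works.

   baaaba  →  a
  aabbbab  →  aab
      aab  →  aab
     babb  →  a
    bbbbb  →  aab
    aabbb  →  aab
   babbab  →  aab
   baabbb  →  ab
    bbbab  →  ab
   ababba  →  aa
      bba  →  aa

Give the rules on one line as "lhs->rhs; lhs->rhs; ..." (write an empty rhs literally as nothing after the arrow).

  | baaaba => aba => a
  | aabbbab => aaabab => aabab => aab
  | aab
  | babb => bb => a

aaa->aa; ba->; baa->; bb->a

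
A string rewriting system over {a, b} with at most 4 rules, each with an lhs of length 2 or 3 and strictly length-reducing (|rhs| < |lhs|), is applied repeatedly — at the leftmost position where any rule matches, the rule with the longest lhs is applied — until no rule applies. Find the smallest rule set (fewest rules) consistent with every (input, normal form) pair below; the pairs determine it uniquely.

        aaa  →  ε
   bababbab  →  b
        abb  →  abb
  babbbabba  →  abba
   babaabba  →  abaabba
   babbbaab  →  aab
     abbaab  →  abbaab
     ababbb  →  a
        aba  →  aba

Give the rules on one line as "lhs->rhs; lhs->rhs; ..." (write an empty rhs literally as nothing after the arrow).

  | aaa => ε
  | bababbab => ababbab => aabbab => aabab => aaab => b
  | abb
  | babbbabba => abbbabba => aaaabba => abba

aaa->; bab->ab; bbb->aa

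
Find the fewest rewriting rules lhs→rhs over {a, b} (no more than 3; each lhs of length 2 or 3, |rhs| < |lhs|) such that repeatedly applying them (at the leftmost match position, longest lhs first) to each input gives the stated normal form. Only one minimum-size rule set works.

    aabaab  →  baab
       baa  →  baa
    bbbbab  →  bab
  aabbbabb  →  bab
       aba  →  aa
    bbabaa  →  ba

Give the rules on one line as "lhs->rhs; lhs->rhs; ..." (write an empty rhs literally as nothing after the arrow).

  | aabaab => aaaab => baab
  | baa
  | bbbbab => bbbab => bbab => bab
  | aabbbabb => aabbabb => aababb => aaabb => babb => bab

aaa->ba; aba->aa; bb->b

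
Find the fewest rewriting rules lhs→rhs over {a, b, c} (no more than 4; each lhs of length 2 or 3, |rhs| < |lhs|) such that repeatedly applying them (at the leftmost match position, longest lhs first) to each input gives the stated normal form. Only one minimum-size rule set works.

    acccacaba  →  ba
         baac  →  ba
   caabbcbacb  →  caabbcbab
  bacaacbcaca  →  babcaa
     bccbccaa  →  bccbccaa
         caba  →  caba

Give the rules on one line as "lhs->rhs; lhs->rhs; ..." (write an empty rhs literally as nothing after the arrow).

aaa->; ac->a; baa->ba

  | acccacaba => accacaba => acacaba => aacaba => aaaba => ba
  | baac => bac => ba
  | caabbcbacb => caabbcbab
  | bacaacbcaca => baaacbcaca => baacbcaca => bacbcaca => babcaca => babcaa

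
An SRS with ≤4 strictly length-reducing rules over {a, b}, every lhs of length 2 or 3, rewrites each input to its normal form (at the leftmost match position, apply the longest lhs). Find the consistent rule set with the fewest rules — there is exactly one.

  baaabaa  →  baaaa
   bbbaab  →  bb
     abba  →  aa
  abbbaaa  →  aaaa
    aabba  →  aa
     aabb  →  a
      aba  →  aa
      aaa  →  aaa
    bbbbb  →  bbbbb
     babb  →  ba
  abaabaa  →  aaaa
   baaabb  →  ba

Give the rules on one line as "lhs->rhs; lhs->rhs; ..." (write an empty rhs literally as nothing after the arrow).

  | baaabaa => baaaa
  | bbbaab => bbab => bb
  | abba => aba => aa
  | abbbaaa => abbaaa => abaaa => aaaa

aab->a; ab->a; bba->b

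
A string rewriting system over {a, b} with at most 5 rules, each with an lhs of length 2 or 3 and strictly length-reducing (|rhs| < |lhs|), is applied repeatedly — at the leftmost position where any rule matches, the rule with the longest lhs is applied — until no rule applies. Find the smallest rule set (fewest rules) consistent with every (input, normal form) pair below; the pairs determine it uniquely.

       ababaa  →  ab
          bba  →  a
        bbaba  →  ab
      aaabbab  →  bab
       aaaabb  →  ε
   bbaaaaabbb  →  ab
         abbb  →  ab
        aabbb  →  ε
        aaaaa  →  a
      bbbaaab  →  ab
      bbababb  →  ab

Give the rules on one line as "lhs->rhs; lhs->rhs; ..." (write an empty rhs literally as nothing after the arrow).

  | ababaa => abbaa => abaa => aba => ab
  | bba => a
  | bbaba => aba => ab
  | aaabbab => babbab => babab => babb => bab

aa->b; aba->ab; abb->ab; bb->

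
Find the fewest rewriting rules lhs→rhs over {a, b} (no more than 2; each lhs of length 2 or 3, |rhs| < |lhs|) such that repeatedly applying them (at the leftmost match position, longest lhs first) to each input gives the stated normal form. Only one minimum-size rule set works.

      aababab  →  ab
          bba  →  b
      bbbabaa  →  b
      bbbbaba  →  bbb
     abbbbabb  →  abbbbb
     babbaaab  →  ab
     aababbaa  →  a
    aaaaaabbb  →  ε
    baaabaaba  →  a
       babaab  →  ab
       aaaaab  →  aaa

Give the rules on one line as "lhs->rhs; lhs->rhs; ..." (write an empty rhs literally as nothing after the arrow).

  | aababab => abab => ab
  | bba => b
  | bbbabaa => bbbaa => bba => b
  | bbbbaba => bbbba => bbb

aab->; ba->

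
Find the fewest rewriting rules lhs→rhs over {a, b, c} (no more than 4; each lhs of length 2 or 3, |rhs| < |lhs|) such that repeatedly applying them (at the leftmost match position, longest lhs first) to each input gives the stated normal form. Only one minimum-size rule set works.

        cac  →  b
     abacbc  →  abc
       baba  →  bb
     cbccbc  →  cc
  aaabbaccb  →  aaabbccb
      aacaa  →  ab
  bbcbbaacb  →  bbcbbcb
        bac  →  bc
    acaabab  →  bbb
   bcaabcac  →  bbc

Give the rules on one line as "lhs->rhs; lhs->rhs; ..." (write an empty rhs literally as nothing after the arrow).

  | cac => ac => b
  | abacbc => abcbc => abc
  | baba => bba => bb
  | cbccbc => ccbc => cc

ac->b; ba->b; ca->a; cbc->c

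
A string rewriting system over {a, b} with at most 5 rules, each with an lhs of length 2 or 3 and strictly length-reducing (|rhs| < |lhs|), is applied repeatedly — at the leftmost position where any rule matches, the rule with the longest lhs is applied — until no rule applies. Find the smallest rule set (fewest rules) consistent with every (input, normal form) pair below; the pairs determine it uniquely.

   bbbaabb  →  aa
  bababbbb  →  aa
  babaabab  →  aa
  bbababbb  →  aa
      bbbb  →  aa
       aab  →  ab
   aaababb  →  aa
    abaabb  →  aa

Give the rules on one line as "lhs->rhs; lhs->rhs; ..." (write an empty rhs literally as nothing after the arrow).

  | bbbaabb => abaabb => aaabb => aabb => abb => aa
  | bababbbb => baabbbb => aabbbb => abbbb => aabb => abb => aa
  | babaabab => baaabab => aaabab => aabab => abab => aba => aa
  | bbababbb => aababbb => ababbb => ababb => abab => aba => aa

aab->ab; ba->a; bab->ba; bb->a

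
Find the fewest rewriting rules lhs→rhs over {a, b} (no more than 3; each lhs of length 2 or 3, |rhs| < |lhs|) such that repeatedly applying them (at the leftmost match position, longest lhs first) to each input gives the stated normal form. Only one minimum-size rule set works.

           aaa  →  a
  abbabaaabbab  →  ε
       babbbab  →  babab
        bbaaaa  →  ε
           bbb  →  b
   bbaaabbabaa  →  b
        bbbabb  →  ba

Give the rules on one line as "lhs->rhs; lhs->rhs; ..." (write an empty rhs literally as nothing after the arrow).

  | aaa => a
  | abbabaaabbab => aabaaabbab => baaabbab => babbab => baab => bb => ε
  | babbbab => babab
  | bbaaaa => aaaa => aa => ε

aa->; bb->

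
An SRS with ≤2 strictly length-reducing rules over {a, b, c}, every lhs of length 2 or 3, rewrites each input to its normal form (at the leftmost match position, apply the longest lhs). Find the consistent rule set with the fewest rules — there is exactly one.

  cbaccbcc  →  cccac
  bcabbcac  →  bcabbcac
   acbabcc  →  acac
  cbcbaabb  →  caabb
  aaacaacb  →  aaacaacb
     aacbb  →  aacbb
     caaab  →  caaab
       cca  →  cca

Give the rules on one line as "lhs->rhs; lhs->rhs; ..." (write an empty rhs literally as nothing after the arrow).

ba->; cbc->ca

  | cbaccbcc => cccbcc => cccac
  | bcabbcac
  | acbabcc => acbcc => acac
  | cbcbaabb => cabaabb => caabb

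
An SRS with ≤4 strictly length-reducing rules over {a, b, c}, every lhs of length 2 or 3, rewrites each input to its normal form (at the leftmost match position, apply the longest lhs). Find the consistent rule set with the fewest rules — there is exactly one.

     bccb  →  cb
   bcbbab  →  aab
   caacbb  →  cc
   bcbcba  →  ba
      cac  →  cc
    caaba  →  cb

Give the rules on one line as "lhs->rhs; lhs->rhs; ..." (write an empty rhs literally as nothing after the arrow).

bb->a; bc->; ca->c; cba->cb

  | bccb => cb
  | bcbbab => bbab => aab
  | caacbb => cacbb => ccbb => cca => cc
  | bcbcba => bcba => ba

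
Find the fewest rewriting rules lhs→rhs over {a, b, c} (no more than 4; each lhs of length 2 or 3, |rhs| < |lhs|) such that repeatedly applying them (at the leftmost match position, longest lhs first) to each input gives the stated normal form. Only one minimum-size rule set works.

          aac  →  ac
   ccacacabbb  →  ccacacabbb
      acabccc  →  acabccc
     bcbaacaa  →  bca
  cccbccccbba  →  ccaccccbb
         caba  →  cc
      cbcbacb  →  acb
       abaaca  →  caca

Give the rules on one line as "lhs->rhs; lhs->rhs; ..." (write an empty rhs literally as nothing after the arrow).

aa->a; aba->c; ba->b; cbc->ac

  | aac => ac
  | ccacacabbb
  | acabccc
  | bcbaacaa => bcbacaa => bcbcaa => bacaa => bcaa => bca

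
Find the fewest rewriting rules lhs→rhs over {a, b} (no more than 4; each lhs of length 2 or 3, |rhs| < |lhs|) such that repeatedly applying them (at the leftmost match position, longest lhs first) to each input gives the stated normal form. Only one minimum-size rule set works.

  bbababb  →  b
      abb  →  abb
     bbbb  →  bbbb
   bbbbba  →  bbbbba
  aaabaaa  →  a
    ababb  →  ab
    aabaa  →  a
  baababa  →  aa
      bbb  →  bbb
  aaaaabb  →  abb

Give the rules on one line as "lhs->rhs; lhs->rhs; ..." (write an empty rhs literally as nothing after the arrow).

  | bbababb => babb => b
  | abb
  | bbbb
  | bbbbba

aaa->a; baa->a; bab->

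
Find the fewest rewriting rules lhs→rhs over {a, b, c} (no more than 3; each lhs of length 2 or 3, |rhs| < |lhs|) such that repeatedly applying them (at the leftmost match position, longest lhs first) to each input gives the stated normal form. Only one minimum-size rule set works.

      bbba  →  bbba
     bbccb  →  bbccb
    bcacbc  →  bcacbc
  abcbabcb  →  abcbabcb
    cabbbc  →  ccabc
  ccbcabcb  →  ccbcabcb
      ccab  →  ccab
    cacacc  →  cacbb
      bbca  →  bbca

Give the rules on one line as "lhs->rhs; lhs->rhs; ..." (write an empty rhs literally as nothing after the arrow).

abb->ca; acc->bb

  | bbba
  | bbccb
  | bcacbc
  | abcbabcb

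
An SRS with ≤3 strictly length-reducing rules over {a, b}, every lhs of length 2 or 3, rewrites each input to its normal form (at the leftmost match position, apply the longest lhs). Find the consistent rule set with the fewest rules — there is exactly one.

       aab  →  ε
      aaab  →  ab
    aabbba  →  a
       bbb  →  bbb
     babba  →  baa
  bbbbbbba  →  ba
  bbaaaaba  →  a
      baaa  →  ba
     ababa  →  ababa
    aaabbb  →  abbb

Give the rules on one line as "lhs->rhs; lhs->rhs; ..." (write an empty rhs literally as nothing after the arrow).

aaa->a; aab->; bba->a

  | aab => ε
  | aaab => ab
  | aabbba => bba => a
  | bbb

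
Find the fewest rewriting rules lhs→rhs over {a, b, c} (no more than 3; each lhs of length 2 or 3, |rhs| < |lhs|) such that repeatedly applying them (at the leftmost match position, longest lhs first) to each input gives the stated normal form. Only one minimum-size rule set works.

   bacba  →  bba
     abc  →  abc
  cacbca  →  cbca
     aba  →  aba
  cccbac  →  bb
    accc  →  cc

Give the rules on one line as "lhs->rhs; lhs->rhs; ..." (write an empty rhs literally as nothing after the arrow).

  | bacba => bba
  | abc
  | cacbca => cbca
  | aba

ac->; ccc->b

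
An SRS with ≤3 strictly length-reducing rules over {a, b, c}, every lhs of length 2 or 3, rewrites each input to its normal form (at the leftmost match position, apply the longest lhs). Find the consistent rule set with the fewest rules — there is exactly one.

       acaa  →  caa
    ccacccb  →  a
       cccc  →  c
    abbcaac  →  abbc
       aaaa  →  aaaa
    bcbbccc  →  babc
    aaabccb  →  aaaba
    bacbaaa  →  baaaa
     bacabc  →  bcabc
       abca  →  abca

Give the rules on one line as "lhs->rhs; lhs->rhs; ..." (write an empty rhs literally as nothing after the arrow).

  | acaa => caa
  | ccacccb => cacccb => ccccb => cccb => ccb => cb => a
  | cccc => ccc => cc => c
  | abbcaac => abbcac => abbcc => abbc

ac->c; cb->a; cc->c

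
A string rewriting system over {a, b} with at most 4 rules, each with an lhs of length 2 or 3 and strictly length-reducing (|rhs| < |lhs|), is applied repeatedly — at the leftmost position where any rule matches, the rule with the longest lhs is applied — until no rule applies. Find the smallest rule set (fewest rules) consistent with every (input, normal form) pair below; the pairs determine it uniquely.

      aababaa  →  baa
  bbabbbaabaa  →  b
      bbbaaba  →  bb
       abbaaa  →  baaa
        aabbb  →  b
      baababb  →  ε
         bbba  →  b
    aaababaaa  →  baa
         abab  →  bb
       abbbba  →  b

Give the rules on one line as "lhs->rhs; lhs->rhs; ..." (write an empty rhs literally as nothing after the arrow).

  | aababaa => abbaa => baa
  | bbabbbaabaa => abbbaabaa => bbaabaa => aabaa => aba => b
  | bbbaaba => abaaba => baba => bb
  | abbaaa => baaa

ab->; aba->b; bba->a; bbb->ab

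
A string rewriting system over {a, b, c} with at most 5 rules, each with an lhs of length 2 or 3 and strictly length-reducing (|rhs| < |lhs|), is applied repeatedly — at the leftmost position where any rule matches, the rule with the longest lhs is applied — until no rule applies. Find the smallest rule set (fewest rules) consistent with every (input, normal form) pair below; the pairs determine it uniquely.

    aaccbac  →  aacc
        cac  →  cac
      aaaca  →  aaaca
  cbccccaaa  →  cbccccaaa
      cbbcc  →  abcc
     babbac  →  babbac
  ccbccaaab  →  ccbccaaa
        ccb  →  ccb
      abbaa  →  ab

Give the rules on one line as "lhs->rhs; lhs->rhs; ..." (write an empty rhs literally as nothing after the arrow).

aab->aa; baa->; cba->; cbb->ab

  | aaccbac => aacc
  | cac
  | aaaca
  | cbccccaaa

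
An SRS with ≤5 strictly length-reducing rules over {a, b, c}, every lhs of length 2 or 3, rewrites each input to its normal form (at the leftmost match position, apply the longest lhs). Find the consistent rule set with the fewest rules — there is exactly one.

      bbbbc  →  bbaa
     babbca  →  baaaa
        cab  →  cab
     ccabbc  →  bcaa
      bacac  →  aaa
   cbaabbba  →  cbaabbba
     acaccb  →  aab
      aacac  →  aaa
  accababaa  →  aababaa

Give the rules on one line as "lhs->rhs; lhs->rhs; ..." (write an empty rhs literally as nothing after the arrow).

ac->a; bac->aa; bbc->aa; cca->bc

  | bbbbc => bbaa
  | babbca => baaaa
  | cab
  | ccabbc => bcbbc => bcaa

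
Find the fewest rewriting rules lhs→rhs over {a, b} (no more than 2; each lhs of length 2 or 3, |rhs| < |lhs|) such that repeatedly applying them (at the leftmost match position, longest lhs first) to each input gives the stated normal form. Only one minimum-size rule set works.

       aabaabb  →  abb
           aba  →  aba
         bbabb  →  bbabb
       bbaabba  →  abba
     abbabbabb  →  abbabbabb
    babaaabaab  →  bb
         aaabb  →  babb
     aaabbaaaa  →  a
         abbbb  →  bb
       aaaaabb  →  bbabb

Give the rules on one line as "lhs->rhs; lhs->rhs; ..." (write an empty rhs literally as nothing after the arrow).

  | aabaabb => bbaabb => bbbbb => abb
  | aba
  | bbabb
  | bbaabba => bbbbba => abba

aa->b; bbb->a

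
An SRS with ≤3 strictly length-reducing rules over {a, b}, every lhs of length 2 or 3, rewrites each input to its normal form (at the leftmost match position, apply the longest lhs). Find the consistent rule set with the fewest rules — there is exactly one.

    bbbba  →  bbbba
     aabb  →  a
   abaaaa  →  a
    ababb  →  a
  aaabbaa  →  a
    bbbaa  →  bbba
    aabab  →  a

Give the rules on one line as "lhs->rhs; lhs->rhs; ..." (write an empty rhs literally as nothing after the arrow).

aa->a; ab->a

  | bbbba
  | aabb => abb => ab => a
  | abaaaa => aaaaa => aaaa => aaa => aa => a
  | ababb => aabb => abb => ab => a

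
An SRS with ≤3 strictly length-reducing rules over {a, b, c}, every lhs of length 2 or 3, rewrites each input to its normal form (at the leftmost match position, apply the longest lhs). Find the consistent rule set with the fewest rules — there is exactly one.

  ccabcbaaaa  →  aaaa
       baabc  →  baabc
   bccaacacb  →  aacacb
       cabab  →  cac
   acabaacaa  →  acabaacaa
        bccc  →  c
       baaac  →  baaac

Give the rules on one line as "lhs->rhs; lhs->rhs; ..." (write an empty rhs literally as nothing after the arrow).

  | ccabcbaaaa => babcbaaaa => ccbaaaa => bbaaaa => aaaa
  | baabc
  | bccaacacb => bbaacacb => aacacb
  | cabab => cac

bab->c; bb->; cc->b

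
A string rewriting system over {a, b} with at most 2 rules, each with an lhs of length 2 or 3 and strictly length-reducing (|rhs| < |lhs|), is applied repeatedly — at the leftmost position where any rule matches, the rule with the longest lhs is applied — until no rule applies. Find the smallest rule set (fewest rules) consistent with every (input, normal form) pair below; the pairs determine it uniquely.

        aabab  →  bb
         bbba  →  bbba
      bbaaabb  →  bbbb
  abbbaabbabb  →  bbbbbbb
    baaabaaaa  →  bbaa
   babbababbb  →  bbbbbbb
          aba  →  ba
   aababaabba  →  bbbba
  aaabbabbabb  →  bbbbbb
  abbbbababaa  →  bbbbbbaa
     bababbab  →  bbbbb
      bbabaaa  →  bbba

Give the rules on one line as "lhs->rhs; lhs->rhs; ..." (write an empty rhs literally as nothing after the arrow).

  | aabab => abab => bab => bb
  | bbba
  | bbaaabb => bbabb => bbbb
  | abbbaabbabb => bbbaabbabb => bbbabbabb => bbbbbabb => bbbbbbb

aaa->a; ab->b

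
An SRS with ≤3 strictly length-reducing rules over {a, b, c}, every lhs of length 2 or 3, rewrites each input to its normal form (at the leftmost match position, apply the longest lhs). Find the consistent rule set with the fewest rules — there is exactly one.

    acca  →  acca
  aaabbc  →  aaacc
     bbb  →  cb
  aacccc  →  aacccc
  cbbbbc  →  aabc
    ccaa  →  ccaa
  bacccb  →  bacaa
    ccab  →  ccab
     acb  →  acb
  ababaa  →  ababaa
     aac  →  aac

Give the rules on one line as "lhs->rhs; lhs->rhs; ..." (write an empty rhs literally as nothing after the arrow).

  | acca
  | aaabbc => aaacc
  | bbb => cb
  | aacccc

bb->c; ccb->aa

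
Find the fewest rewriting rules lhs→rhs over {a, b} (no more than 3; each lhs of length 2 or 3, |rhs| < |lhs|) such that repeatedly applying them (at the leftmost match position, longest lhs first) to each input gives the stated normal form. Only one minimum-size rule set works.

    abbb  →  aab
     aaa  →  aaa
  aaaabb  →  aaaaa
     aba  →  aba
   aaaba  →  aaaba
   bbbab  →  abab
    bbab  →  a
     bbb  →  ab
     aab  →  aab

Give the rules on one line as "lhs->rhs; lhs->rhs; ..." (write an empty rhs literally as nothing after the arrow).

  | abbb => aab
  | aaa
  | aaaabb => aaaaa
  | aba

bb->a; bba->b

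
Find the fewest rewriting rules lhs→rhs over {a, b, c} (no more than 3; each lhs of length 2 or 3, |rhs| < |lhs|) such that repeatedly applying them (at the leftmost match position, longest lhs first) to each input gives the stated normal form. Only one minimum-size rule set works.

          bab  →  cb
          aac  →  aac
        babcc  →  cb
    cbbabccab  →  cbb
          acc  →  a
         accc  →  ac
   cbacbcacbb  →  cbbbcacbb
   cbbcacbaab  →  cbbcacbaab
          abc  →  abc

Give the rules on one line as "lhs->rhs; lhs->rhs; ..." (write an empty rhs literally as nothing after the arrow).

  | bab => cb
  | aac
  | babcc => cbcc => cb
  | cbbabccab => cbcbccab => cbcbab => cbccb => cbb

bab->cb; bac->bb; cc->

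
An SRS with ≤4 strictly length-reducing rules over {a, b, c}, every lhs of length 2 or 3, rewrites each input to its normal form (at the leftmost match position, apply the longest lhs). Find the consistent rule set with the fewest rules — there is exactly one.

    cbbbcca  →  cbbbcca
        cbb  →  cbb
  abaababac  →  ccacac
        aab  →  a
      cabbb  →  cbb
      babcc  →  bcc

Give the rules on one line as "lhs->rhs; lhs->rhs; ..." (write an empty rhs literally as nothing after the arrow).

ab->; aba->cc; ccb->ac

  | cbbbcca
  | cbb
  | abaababac => ccababac => ccccbac => ccacac
  | aab => a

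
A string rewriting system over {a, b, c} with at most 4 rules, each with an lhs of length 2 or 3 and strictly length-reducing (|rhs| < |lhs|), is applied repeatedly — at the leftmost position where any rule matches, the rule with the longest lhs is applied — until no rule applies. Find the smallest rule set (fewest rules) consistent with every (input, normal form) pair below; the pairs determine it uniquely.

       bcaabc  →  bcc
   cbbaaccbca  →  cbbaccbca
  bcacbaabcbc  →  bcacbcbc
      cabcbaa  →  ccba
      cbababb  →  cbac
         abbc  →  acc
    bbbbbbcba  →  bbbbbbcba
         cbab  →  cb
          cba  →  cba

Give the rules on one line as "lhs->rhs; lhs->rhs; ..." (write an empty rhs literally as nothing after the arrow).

  | bcaabc => bcabc => bcc
  | cbbaaccbca => cbbaccbca
  | bcacbaabcbc => bcacbabcbc => bcacbcbc
  | cabcbaa => ccbaa => ccba

aa->a; ab->; abb->ac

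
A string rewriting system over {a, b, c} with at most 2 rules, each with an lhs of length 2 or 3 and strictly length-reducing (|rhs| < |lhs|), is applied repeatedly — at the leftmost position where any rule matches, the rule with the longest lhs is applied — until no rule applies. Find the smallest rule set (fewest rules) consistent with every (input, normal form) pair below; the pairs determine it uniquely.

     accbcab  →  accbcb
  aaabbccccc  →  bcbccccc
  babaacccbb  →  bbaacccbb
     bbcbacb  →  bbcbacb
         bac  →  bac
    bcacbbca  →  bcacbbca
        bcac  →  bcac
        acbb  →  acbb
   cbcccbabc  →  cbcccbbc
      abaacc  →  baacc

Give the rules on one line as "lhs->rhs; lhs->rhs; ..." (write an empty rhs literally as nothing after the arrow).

  | accbcab => accbcb
  | aaabbccccc => abcbccccc => bcbccccc
  | babaacccbb => bbaacccbb
  | bbcbacb

aab->bc; ab->b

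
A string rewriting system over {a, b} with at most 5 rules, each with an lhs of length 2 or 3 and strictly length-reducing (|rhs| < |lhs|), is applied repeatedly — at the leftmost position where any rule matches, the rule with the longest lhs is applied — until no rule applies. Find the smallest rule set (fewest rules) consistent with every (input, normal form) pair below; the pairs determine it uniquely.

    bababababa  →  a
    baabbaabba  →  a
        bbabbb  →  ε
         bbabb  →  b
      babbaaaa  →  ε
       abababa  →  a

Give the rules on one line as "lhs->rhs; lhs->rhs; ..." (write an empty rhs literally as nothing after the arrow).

  | bababababa => ababababa => abababa => ababa => aba => a
  | baabbaabba => aabbaabba => bbaabba => aabba => bba => a
  | bbabbb => abbb => bb => ε
  | bbabb => abb => b

aa->; ab->; ba->a; bb->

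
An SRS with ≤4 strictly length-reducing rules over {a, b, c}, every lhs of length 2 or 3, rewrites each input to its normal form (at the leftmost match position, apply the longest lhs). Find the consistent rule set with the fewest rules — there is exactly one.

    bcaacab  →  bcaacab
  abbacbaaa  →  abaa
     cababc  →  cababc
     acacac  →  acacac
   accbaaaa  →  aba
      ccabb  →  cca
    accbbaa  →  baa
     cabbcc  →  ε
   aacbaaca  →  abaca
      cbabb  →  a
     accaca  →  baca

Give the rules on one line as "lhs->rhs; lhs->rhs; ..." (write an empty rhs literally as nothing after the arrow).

  | bcaacab
  | abbacbaaa => aacbaaa => aaaaa => abaa
  | cababc
  | acacac

aaa->ab; acc->b; bb->; cb->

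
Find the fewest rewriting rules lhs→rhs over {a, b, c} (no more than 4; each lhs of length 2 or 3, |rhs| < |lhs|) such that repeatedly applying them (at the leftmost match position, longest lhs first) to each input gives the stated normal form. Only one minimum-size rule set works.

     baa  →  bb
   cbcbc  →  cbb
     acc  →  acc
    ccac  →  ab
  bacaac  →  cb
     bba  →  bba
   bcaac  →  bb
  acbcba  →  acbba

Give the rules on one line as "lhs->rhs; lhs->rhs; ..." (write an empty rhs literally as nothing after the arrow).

  | baa => bb
  | cbcbc => cbbc => cbb
  | acc
  | ccac => abc => ab

aa->b; bac->c; bc->b; cca->ab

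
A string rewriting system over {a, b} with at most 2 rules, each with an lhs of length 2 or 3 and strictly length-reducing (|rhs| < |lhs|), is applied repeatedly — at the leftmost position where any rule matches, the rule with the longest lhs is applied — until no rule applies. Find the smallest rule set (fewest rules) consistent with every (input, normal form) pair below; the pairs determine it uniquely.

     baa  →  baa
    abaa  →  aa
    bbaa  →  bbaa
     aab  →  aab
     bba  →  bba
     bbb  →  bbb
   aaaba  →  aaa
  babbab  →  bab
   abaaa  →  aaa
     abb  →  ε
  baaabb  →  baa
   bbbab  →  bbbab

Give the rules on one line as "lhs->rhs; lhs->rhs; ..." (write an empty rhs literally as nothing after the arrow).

  | baa
  | abaa => aa
  | bbaa
  | aab

aba->a; abb->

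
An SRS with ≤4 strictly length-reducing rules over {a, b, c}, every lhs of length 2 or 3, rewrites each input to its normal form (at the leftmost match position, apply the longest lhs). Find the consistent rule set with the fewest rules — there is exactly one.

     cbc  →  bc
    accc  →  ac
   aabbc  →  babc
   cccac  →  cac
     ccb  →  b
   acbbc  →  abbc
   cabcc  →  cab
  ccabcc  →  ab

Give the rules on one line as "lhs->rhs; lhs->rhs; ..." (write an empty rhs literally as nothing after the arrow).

  | cbc => bc
  | accc => ac
  | aabbc => babc
  | cccac => cac

aab->ba; cb->b; cc->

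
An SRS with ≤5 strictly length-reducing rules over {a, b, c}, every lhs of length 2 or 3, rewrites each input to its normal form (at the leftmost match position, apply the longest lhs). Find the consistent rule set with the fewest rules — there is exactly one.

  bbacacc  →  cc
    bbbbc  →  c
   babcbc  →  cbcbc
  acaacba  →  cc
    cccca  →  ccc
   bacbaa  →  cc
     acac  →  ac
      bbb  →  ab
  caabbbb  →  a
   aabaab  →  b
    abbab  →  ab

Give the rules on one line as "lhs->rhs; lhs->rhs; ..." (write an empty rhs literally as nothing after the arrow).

  | bbacacc => aacacc => cacc => cc
  | bbbbc => abbc => aac => c
  | babcbc => cbcbc
  | acaacba => aacba => cba => cc

aa->; ba->c; bb->a; ca->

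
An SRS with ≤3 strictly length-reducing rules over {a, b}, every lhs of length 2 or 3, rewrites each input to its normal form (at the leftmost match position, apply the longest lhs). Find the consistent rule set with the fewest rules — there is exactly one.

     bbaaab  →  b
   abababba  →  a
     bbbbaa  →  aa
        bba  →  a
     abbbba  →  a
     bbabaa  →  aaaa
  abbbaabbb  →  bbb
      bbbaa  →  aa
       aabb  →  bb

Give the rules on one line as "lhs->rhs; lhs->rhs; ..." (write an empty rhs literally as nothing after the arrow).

ab->b; ba->a; bab->aa

  | bbaaab => baaab => aaab => aab => ab => b
  | abababba => bababba => aaabba => aabba => abba => bba => ba => a
  | bbbbaa => bbbaa => bbaa => baa => aa
  | bba => ba => a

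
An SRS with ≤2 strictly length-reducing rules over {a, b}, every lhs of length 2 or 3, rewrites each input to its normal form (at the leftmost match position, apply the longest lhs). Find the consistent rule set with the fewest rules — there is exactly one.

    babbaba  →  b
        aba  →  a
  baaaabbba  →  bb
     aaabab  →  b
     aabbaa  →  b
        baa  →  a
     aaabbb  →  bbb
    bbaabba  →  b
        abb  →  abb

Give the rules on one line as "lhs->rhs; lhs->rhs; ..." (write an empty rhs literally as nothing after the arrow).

aa->b; ba->

  | babbaba => bbaba => bba => b
  | aba => a
  | baaaabbba => aaabbba => babbba => bbba => bb
  | aaabab => babab => bab => b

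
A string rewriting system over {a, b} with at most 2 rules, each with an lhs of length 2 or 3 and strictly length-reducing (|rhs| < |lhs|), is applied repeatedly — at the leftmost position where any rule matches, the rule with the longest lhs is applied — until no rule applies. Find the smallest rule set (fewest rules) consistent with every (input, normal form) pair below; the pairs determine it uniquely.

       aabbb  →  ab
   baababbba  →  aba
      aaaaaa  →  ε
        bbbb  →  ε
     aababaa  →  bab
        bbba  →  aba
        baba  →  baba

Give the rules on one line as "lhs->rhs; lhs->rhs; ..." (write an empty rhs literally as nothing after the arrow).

aa->; bb->a

  | aabbb => bbb => ab
  | baababbba => bbabbba => aabbba => bbba => aba
  | aaaaaa => aaaa => aa => ε
  | bbbb => abb => aa => ε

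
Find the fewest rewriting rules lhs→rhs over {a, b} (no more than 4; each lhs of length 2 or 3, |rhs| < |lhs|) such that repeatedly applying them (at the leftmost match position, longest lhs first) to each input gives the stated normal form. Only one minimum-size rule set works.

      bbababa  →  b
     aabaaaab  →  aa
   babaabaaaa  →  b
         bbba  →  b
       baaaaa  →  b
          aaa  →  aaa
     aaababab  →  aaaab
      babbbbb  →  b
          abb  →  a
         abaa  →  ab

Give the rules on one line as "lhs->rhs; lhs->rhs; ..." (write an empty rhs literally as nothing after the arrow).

  | bbababa => bababa => bbaba => baba => bba => ba => b
  | aabaaaab => aabaaab => aabaab => aabab => aabb => aa
  | babaabaaaa => bbaabaaaa => baabaaaa => babaaaa => bbaaaa => baaaa => baaa => baa => ba => b
  | bbba => bba => ba => b

abb->a; ba->b; bb->b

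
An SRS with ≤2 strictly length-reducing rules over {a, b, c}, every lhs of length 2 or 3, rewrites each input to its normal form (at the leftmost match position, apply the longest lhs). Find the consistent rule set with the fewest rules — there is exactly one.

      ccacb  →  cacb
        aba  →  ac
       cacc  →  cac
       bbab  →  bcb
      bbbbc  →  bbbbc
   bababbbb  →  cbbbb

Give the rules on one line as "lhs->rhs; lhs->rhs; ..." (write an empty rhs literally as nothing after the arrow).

  | ccacb => cacb
  | aba => ac
  | cacc => cac
  | bbab => bcb

ba->c; cc->c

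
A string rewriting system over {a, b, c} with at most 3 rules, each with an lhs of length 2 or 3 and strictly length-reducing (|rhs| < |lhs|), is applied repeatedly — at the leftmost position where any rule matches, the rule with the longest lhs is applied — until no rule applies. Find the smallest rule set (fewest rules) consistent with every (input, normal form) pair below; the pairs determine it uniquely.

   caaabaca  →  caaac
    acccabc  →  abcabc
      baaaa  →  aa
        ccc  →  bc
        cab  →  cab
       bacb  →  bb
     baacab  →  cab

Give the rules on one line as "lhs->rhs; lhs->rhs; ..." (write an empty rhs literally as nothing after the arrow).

  | caaabaca => caaacca => caaaba => caaac
  | acccabc => abcabc
  | baaaa => aa
  | ccc => bc

ba->c; baa->; cc->b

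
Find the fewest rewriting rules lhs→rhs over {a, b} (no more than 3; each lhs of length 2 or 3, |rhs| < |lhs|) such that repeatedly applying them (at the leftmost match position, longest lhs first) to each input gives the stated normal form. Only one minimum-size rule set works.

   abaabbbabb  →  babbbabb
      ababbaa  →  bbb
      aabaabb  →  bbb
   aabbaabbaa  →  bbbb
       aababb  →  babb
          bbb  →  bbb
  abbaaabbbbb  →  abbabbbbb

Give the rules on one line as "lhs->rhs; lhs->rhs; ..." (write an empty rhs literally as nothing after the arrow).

  | abaabbbabb => babbbabb
  | ababbaa => bbbaa => bbb
  | aabaabb => baabb => bbb
  | aabbaabbaa => bbaabbaa => bbbbaa => bbbb

aa->; aba->b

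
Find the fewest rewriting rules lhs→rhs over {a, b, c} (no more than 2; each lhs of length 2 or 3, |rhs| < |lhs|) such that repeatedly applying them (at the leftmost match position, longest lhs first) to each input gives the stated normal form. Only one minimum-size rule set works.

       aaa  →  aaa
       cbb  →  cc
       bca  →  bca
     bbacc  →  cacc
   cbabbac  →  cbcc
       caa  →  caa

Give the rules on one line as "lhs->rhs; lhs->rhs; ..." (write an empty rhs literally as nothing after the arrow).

  | aaa
  | cbb => cc
  | bca
  | bbacc => cacc

aca->c; bb->c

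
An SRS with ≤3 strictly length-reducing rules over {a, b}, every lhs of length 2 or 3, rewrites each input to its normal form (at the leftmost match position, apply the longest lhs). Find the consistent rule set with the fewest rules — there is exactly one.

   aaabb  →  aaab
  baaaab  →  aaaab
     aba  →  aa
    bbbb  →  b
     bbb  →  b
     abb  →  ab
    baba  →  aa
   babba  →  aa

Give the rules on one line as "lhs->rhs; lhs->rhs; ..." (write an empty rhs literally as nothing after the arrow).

  | aaabb => aaab
  | baaaab => aaaab
  | aba => aa
  | bbbb => bbb => bb => b

ba->a; bb->b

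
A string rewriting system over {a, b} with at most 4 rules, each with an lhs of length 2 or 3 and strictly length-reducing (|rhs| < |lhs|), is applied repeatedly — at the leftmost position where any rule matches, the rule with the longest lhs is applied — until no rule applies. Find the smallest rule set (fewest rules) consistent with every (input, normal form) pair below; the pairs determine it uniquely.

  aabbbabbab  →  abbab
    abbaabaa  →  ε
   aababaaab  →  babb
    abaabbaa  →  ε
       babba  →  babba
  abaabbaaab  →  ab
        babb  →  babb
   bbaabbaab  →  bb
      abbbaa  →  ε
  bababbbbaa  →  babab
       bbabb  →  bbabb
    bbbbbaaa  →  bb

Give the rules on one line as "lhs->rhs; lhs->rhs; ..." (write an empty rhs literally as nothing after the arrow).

aa->; aaa->; bbb->

  | aabbbabbab => bbbabbab => abbab
  | abbaabaa => abbbaa => aaa => ε
  | aababaaab => babaaab => babb
  | abaabbaa => abbbaa => aaa => ε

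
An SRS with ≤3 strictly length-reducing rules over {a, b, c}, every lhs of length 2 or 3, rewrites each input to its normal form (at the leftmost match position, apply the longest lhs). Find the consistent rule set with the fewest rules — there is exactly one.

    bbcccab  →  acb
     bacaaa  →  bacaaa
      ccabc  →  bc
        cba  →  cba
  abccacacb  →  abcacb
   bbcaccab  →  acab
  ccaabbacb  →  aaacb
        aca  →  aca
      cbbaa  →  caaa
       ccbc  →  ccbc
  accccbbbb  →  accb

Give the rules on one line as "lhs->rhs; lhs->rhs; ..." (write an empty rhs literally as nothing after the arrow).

bb->a; bbb->a; cca->

  | bbcccab => acccab => acb
  | bacaaa
  | ccabc => bc
  | cba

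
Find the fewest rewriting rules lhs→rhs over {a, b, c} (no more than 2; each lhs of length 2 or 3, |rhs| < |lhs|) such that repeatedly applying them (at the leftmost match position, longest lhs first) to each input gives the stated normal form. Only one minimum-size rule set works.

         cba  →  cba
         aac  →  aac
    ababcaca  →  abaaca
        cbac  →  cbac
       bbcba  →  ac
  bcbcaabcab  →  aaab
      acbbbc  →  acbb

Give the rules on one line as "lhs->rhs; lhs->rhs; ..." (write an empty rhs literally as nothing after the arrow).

  | cba
  | aac
  | ababcaca => abaaca
  | cbac

bba->ac; bc->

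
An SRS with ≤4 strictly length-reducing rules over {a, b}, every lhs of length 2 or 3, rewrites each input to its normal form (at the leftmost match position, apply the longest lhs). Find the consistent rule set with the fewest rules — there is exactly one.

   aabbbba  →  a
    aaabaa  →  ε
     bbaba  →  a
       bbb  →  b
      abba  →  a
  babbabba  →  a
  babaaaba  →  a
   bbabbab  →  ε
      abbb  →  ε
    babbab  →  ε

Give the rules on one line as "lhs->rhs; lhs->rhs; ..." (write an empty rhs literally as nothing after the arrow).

aa->; ab->; ba->a; bb->

  | aabbbba => bbbba => bba => a
  | aaabaa => abaa => aa => ε
  | bbaba => aba => a
  | bbb => b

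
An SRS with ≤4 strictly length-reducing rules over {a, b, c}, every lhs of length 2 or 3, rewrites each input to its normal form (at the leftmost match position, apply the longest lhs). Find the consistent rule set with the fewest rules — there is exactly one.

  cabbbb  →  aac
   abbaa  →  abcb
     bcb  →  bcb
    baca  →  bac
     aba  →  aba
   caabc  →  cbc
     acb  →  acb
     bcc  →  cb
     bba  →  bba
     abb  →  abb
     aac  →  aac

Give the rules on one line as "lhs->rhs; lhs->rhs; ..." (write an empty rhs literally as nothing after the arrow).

baa->cb; bcc->cb; ca->c; cbb->ac

  | cabbbb => cbbbb => acbb => aac
  | abbaa => abcb
  | bcb
  | baca => bac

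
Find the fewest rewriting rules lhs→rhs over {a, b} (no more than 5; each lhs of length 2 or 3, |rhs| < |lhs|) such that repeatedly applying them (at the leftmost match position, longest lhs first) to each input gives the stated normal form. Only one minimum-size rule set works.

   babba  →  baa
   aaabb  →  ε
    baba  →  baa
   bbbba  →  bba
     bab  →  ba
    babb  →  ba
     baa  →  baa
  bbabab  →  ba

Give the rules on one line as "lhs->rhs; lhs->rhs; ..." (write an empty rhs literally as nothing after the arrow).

aab->ba; ab->; bab->ba; bbb->b

  | babba => baba => baa
  | aaabb => abab => ab => ε
  | baba => baa
  | bbbba => bba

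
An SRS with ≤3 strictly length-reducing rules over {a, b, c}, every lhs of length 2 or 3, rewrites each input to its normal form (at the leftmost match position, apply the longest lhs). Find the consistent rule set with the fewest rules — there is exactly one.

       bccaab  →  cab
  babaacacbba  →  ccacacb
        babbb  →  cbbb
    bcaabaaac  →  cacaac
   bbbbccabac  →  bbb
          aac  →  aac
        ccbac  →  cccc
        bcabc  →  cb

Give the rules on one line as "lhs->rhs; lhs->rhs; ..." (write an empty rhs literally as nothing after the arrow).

  | bccaab => bcaab => baab => cab
  | babaacacbba => cbaacacbba => ccacacbba => ccacacbc => ccacacb
  | babbb => cbbb
  | bcaabaaac => baabaaac => cabaaac => cacaac

ba->c; bc->b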